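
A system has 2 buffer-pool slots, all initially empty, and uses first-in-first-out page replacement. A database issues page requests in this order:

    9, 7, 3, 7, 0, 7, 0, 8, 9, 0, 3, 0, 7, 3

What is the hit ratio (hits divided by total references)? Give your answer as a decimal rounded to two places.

9 → fault, frames [9]
7 → fault, frames [9, 7]
3 → fault, evict 9, frames [7, 3]
7 → hit
0 → fault, evict 7, frames [3, 0]
7 → fault, evict 3, frames [0, 7]
0 → hit
8 → fault, evict 0, frames [7, 8]
9 → fault, evict 7, frames [8, 9]
0 → fault, evict 8, frames [9, 0]
3 → fault, evict 9, frames [0, 3]
0 → hit
7 → fault, evict 0, frames [3, 7]
3 → hit
Hits: 4 of 14 references → 4/14 = 0.2857.

0.29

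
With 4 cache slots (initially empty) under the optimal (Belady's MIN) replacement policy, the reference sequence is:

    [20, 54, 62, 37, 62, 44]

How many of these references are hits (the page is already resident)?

1

20: miss, frames [20]
54: miss, frames [20, 54]
62: miss, frames [20, 54, 62]
37: miss, frames [20, 54, 62, 37]
62: hit
44: miss, evict 37, frames [20, 54, 62, 44]
Hits: 1.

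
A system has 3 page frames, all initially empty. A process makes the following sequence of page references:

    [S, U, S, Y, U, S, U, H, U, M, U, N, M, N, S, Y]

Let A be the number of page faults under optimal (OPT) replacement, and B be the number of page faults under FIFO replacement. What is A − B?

-2

Under OPT: F F . F . . . F . F . F . . . F → 7 faults.
Under FIFO: F F . F . . . F . F F F . . F F → 9 faults.
A − B = 7 − 9 = -2.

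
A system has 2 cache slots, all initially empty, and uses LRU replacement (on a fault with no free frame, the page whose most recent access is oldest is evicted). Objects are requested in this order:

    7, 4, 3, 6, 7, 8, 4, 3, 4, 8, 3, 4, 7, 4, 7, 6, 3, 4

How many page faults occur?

7: miss, frames {7}
4: miss, frames {7,4}
3: miss, evict 7, frames {4,3}
6: miss, evict 4, frames {3,6}
7: miss, evict 3, frames {6,7}
8: miss, evict 6, frames {7,8}
4: miss, evict 7, frames {8,4}
3: miss, evict 8, frames {4,3}
4: hit
8: miss, evict 3, frames {4,8}
3: miss, evict 4, frames {8,3}
4: miss, evict 8, frames {3,4}
7: miss, evict 3, frames {4,7}
4: hit
7: hit
6: miss, evict 4, frames {7,6}
3: miss, evict 7, frames {6,3}
4: miss, evict 6, frames {3,4}
Page faults: 15.

15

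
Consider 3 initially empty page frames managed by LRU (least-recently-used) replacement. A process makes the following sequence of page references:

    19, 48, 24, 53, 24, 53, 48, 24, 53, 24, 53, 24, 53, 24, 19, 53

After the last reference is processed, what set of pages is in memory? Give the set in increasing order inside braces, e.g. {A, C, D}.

19 -> fault, frames [19]
48 -> fault, frames [19, 48]
24 -> fault, frames [19, 48, 24]
53 -> fault, evict 19, frames [48, 24, 53]
24 -> hit
53 -> hit
48 -> hit
24 -> hit
53 -> hit
24 -> hit
53 -> hit
24 -> hit
53 -> hit
24 -> hit
19 -> fault, evict 48, frames [53, 24, 19]
53 -> hit

{19, 24, 53}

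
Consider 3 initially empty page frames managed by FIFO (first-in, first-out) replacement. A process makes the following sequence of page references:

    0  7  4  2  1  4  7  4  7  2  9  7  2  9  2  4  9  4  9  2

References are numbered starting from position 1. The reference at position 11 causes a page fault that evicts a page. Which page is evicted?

7

pos 1: 0 -> fault, frames {0}
pos 2: 7 -> fault, frames {0,7}
pos 3: 4 -> fault, frames {0,7,4}
pos 4: 2 -> fault, evict 0, frames {7,4,2}
pos 5: 1 -> fault, evict 7, frames {4,2,1}
pos 6: 4 -> hit
pos 7: 7 -> fault, evict 4, frames {2,1,7}
pos 8: 4 -> fault, evict 2, frames {1,7,4}
pos 9: 7 -> hit
pos 10: 2 -> fault, evict 1, frames {7,4,2}
pos 11: 9 -> fault, evict 7, frames {4,2,9}
At position 11, page 7 is evicted.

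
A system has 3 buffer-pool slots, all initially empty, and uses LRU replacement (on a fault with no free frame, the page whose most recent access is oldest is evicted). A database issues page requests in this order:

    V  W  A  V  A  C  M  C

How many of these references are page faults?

5

V: miss, frames {V}
W: miss, frames {V,W}
A: miss, frames {V,W,A}
V: hit
A: hit
C: miss, evict W, frames {V,A,C}
M: miss, evict V, frames {A,C,M}
C: hit
Page faults: 5.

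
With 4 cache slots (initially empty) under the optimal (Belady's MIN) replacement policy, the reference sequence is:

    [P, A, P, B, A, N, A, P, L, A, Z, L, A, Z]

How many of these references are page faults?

6

P → miss, frames {P}
A → miss, frames {P,A}
P → hit
B → miss, frames {P,A,B}
A → hit
N → miss, frames {P,A,B,N}
A → hit
P → hit
L → miss, evict N, frames {P,A,B,L}
A → hit
Z → miss, evict B, frames {P,A,L,Z}
L → hit
A → hit
Z → hit
Page faults: 6.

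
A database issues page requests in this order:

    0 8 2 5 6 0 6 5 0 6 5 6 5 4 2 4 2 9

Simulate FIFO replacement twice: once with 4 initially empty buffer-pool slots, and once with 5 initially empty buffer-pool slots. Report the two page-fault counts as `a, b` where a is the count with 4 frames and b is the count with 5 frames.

9, 7

4 frames: F F F F F F . . . . . . . F F . . F → 9 faults.
5 frames: F F F F F . . . . . . . . F . . . F → 7 faults.
7 < 9: adding a frame reduced faults, as is typical.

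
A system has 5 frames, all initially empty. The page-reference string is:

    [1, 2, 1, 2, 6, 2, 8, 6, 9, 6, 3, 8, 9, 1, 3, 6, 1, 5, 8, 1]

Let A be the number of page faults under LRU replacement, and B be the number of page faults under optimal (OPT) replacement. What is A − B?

Under LRU: F F . . F . F . F . F . . F . . . F F . → 9 faults.
Under OPT: F F . . F . F . F . F . . . . . . F . . → 7 faults.
A − B = 9 − 7 = 2.

2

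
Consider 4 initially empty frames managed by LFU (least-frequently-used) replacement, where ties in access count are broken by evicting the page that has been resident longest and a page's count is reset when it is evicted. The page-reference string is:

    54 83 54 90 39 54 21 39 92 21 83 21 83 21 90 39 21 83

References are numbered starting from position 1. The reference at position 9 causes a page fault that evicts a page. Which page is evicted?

90

pos 1: 54 → fault, frames [54]
pos 2: 83 → fault, frames [54, 83]
pos 3: 54 → hit
pos 4: 90 → fault, frames [54, 83, 90]
pos 5: 39 → fault, frames [54, 83, 90, 39]
pos 6: 54 → hit
pos 7: 21 → fault, evict 83, frames [54, 90, 39, 21]
pos 8: 39 → hit
pos 9: 92 → fault, evict 90, frames [54, 39, 21, 92]
At position 9, page 90 is evicted.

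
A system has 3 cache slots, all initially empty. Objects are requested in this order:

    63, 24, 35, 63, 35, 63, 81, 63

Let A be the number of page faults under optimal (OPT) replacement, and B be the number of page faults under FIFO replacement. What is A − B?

Under OPT: F F F . . . F . → 4 faults.
Under FIFO: F F F . . . F F → 5 faults.
A − B = 4 − 5 = -1.

-1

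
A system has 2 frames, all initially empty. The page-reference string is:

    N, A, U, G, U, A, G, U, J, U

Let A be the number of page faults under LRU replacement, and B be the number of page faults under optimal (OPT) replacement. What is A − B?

1

Under LRU: F F F F . F F F F . → 8 faults.
Under OPT: F F F F . F . F F . → 7 faults.
A − B = 8 − 7 = 1.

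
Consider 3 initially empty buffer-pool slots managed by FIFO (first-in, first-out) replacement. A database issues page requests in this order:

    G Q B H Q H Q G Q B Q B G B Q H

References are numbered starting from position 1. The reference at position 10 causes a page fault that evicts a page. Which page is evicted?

pos 1: G → fault, frames (G)
pos 2: Q → fault, frames (G Q)
pos 3: B → fault, frames (G Q B)
pos 4: H → fault, evict G, frames (Q B H)
pos 5: Q → hit
pos 6: H → hit
pos 7: Q → hit
pos 8: G → fault, evict Q, frames (B H G)
pos 9: Q → fault, evict B, frames (H G Q)
pos 10: B → fault, evict H, frames (G Q B)
At position 10, page H is evicted.

H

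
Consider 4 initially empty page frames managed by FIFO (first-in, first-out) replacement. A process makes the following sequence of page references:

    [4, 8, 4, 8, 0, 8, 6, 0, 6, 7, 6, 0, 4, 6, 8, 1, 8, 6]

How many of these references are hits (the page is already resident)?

9

4: fault, frames [4]
8: fault, frames [4, 8]
4: hit
8: hit
0: fault, frames [4, 8, 0]
8: hit
6: fault, frames [4, 8, 0, 6]
0: hit
6: hit
7: fault, evict 4, frames [8, 0, 6, 7]
6: hit
0: hit
4: fault, evict 8, frames [0, 6, 7, 4]
6: hit
8: fault, evict 0, frames [6, 7, 4, 8]
1: fault, evict 6, frames [7, 4, 8, 1]
8: hit
6: fault, evict 7, frames [4, 8, 1, 6]
Hits: 9.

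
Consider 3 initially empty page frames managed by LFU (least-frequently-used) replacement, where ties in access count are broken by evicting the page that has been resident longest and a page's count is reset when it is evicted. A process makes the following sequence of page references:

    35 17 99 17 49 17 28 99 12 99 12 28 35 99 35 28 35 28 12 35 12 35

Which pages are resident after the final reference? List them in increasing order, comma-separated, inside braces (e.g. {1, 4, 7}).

{12, 17, 35}

35: fault, frames [35]
17: fault, frames [35, 17]
99: fault, frames [35, 17, 99]
17: hit
49: fault, evict 35, frames [17, 99, 49]
17: hit
28: fault, evict 99, frames [17, 49, 28]
99: fault, evict 49, frames [17, 28, 99]
12: fault, evict 28, frames [17, 99, 12]
99: hit
12: hit
28: fault, evict 99, frames [17, 12, 28]
35: fault, evict 28, frames [17, 12, 35]
99: fault, evict 35, frames [17, 12, 99]
35: fault, evict 99, frames [17, 12, 35]
28: fault, evict 35, frames [17, 12, 28]
35: fault, evict 28, frames [17, 12, 35]
28: fault, evict 35, frames [17, 12, 28]
12: hit
35: fault, evict 28, frames [17, 12, 35]
12: hit
35: hit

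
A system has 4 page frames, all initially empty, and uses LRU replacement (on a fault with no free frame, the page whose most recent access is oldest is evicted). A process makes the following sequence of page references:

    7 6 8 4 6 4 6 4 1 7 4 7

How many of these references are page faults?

7 → fault, frames [7]
6 → fault, frames [7, 6]
8 → fault, frames [7, 6, 8]
4 → fault, frames [7, 6, 8, 4]
6 → hit
4 → hit
6 → hit
4 → hit
1 → fault, evict 7, frames [8, 6, 4, 1]
7 → fault, evict 8, frames [6, 4, 1, 7]
4 → hit
7 → hit
Page faults: 6.

6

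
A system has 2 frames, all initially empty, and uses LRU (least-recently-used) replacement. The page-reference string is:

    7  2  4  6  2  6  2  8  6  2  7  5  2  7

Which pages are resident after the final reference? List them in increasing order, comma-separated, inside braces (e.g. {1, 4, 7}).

7 -> miss, frames (7)
2 -> miss, frames (7 2)
4 -> miss, evict 7, frames (2 4)
6 -> miss, evict 2, frames (4 6)
2 -> miss, evict 4, frames (6 2)
6 -> hit
2 -> hit
8 -> miss, evict 6, frames (2 8)
6 -> miss, evict 2, frames (8 6)
2 -> miss, evict 8, frames (6 2)
7 -> miss, evict 6, frames (2 7)
5 -> miss, evict 2, frames (7 5)
2 -> miss, evict 7, frames (5 2)
7 -> miss, evict 5, frames (2 7)

{2, 7}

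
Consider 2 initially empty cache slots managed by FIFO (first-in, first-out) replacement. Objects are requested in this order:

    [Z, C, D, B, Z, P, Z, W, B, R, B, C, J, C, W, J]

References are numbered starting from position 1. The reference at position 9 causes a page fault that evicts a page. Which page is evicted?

pos 1: Z -> miss, frames {Z}
pos 2: C -> miss, frames {Z,C}
pos 3: D -> miss, evict Z, frames {C,D}
pos 4: B -> miss, evict C, frames {D,B}
pos 5: Z -> miss, evict D, frames {B,Z}
pos 6: P -> miss, evict B, frames {Z,P}
pos 7: Z -> hit
pos 8: W -> miss, evict Z, frames {P,W}
pos 9: B -> miss, evict P, frames {W,B}
At position 9, page P is evicted.

P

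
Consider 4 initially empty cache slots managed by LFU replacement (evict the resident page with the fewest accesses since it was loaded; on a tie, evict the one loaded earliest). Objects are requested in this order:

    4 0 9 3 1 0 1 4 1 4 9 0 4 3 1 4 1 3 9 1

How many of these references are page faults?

9

4 → miss, frames {4}
0 → miss, frames {4,0}
9 → miss, frames {4,0,9}
3 → miss, frames {4,0,9,3}
1 → miss, evict 4, frames {0,9,3,1}
0 → hit
1 → hit
4 → miss, evict 9, frames {0,3,1,4}
1 → hit
4 → hit
9 → miss, evict 3, frames {0,1,4,9}
0 → hit
4 → hit
3 → miss, evict 9, frames {0,1,4,3}
1 → hit
4 → hit
1 → hit
3 → hit
9 → miss, evict 3, frames {0,1,4,9}
1 → hit
Page faults: 9.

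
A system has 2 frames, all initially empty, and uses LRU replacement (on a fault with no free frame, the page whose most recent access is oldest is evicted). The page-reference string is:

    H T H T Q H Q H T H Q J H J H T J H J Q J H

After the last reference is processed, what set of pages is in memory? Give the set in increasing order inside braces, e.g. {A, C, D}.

H → fault, frames (H)
T → fault, frames (H T)
H → hit
T → hit
Q → fault, evict H, frames (T Q)
H → fault, evict T, frames (Q H)
Q → hit
H → hit
T → fault, evict Q, frames (H T)
H → hit
Q → fault, evict T, frames (H Q)
J → fault, evict H, frames (Q J)
H → fault, evict Q, frames (J H)
J → hit
H → hit
T → fault, evict J, frames (H T)
J → fault, evict H, frames (T J)
H → fault, evict T, frames (J H)
J → hit
Q → fault, evict H, frames (J Q)
J → hit
H → fault, evict Q, frames (J H)

{H, J}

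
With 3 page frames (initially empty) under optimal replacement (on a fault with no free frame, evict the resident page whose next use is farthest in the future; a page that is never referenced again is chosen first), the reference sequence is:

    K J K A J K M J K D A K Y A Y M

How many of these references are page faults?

K → miss, frames {K}
J → miss, frames {K,J}
K → hit
A → miss, frames {K,J,A}
J → hit
K → hit
M → miss, evict A, frames {K,J,M}
J → hit
K → hit
D → miss, evict J, frames {K,M,D}
A → miss, evict D, frames {K,M,A}
K → hit
Y → miss, evict K, frames {M,A,Y}
A → hit
Y → hit
M → hit
Page faults: 7.

7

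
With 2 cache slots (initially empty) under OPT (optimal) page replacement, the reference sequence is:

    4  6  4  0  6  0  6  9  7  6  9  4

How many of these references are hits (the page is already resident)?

4 → fault, frames (4)
6 → fault, frames (4 6)
4 → hit
0 → fault, evict 4, frames (6 0)
6 → hit
0 → hit
6 → hit
9 → fault, evict 0, frames (6 9)
7 → fault, evict 9, frames (6 7)
6 → hit
9 → fault, evict 7, frames (6 9)
4 → fault, evict 9, frames (6 4)
Hits: 5.

5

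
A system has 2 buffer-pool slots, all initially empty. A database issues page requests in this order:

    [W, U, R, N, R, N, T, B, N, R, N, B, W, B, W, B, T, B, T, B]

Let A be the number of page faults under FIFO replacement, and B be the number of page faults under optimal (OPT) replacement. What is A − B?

Under FIFO: F F F F . . F F F F . F F . . . F F . . → 12 faults.
Under OPT: F F F F . . F F . F . F F . . . F . . . → 10 faults.
A − B = 12 − 10 = 2.

2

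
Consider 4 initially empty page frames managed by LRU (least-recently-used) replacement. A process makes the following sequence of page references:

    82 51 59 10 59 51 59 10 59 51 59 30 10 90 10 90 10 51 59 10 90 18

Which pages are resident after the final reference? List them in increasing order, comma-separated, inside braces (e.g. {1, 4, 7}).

{10, 18, 59, 90}

82 -> miss, frames [82]
51 -> miss, frames [82, 51]
59 -> miss, frames [82, 51, 59]
10 -> miss, frames [82, 51, 59, 10]
59 -> hit
51 -> hit
59 -> hit
10 -> hit
59 -> hit
51 -> hit
59 -> hit
30 -> miss, evict 82, frames [10, 51, 59, 30]
10 -> hit
90 -> miss, evict 51, frames [59, 30, 10, 90]
10 -> hit
90 -> hit
10 -> hit
51 -> miss, evict 59, frames [30, 90, 10, 51]
59 -> miss, evict 30, frames [90, 10, 51, 59]
10 -> hit
90 -> hit
18 -> miss, evict 51, frames [59, 10, 90, 18]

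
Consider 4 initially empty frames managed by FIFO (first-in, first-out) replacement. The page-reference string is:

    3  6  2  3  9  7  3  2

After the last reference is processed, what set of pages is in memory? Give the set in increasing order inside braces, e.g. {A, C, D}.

{2, 3, 7, 9}

3 -> miss, frames [3]
6 -> miss, frames [3, 6]
2 -> miss, frames [3, 6, 2]
3 -> hit
9 -> miss, frames [3, 6, 2, 9]
7 -> miss, evict 3, frames [6, 2, 9, 7]
3 -> miss, evict 6, frames [2, 9, 7, 3]
2 -> hit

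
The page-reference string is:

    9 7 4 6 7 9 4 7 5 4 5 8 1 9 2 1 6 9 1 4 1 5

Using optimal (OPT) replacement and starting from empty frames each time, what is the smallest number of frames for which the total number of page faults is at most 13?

f=1: 22 faults
f=2: 15 faults
f=3: 12 faults
f=4: 10 faults
f=5: 9 faults
f=6: 8 faults
f=7: 8 faults
f=8: 8 faults
Smallest f with faults ≤ 13 is 3.

3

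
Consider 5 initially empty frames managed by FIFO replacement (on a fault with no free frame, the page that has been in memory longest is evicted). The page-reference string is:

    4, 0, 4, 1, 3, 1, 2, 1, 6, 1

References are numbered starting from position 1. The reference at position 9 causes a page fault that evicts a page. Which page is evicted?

4

pos 1: 4 -> fault, frames [4]
pos 2: 0 -> fault, frames [4, 0]
pos 3: 4 -> hit
pos 4: 1 -> fault, frames [4, 0, 1]
pos 5: 3 -> fault, frames [4, 0, 1, 3]
pos 6: 1 -> hit
pos 7: 2 -> fault, frames [4, 0, 1, 3, 2]
pos 8: 1 -> hit
pos 9: 6 -> fault, evict 4, frames [0, 1, 3, 2, 6]
At position 9, page 4 is evicted.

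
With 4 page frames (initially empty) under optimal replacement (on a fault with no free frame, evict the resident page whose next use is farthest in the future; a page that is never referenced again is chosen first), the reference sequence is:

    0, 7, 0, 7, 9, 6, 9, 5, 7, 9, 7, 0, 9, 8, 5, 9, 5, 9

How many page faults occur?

0: miss, frames (0)
7: miss, frames (0 7)
0: hit
7: hit
9: miss, frames (0 7 9)
6: miss, frames (0 7 9 6)
9: hit
5: miss, evict 6, frames (0 7 9 5)
7: hit
9: hit
7: hit
0: hit
9: hit
8: miss, evict 7, frames (0 9 5 8)
5: hit
9: hit
5: hit
9: hit
Page faults: 6.

6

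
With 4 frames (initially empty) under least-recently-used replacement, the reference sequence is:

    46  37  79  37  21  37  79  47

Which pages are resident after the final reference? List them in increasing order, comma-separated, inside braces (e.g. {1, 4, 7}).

{21, 37, 47, 79}

46 -> miss, frames [46]
37 -> miss, frames [46, 37]
79 -> miss, frames [46, 37, 79]
37 -> hit
21 -> miss, frames [46, 79, 37, 21]
37 -> hit
79 -> hit
47 -> miss, evict 46, frames [21, 37, 79, 47]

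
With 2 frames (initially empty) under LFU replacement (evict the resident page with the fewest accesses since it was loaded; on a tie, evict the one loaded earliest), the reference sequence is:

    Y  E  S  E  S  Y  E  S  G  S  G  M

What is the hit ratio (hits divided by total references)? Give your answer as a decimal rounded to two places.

0.42

Y → fault, frames [Y]
E → fault, frames [Y, E]
S → fault, evict Y, frames [E, S]
E → hit
S → hit
Y → fault, evict E, frames [S, Y]
E → fault, evict Y, frames [S, E]
S → hit
G → fault, evict E, frames [S, G]
S → hit
G → hit
M → fault, evict G, frames [S, M]
Hits: 5 of 12 references → 5/12 = 0.4167.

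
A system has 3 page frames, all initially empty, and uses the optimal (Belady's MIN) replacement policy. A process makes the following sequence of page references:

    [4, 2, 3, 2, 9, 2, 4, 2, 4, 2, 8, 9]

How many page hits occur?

7

4 -> miss, frames [4]
2 -> miss, frames [4, 2]
3 -> miss, frames [4, 2, 3]
2 -> hit
9 -> miss, evict 3, frames [4, 2, 9]
2 -> hit
4 -> hit
2 -> hit
4 -> hit
2 -> hit
8 -> miss, evict 2, frames [4, 9, 8]
9 -> hit
Hits: 7.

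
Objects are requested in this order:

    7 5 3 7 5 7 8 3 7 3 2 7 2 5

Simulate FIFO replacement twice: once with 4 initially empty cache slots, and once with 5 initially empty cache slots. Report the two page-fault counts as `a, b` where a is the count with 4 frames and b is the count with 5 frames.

4 frames: F F F . . . F . . . F F . F → 7 faults.
5 frames: F F F . . . F . . . F . . . → 5 faults.
5 < 7: adding a frame reduced faults, as is typical.

7, 5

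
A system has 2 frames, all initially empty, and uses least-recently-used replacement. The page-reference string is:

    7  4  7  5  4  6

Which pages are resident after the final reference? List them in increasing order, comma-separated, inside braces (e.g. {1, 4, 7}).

7 -> fault, frames {7}
4 -> fault, frames {7,4}
7 -> hit
5 -> fault, evict 4, frames {7,5}
4 -> fault, evict 7, frames {5,4}
6 -> fault, evict 5, frames {4,6}

{4, 6}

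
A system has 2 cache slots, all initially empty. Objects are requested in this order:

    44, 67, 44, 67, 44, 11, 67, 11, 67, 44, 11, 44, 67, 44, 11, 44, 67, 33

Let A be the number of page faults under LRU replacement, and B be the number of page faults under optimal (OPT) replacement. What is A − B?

2

Under LRU: F F . . . F F . . F F . F . F . F F → 10 faults.
Under OPT: F F . . . F . . . F . . F . F . F F → 8 faults.
A − B = 10 − 8 = 2.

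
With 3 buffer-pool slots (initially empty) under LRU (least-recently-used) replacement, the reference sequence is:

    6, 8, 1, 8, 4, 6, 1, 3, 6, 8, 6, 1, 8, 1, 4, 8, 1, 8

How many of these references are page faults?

6 → fault, frames (6)
8 → fault, frames (6 8)
1 → fault, frames (6 8 1)
8 → hit
4 → fault, evict 6, frames (1 8 4)
6 → fault, evict 1, frames (8 4 6)
1 → fault, evict 8, frames (4 6 1)
3 → fault, evict 4, frames (6 1 3)
6 → hit
8 → fault, evict 1, frames (3 6 8)
6 → hit
1 → fault, evict 3, frames (8 6 1)
8 → hit
1 → hit
4 → fault, evict 6, frames (8 1 4)
8 → hit
1 → hit
8 → hit
Page faults: 10.

10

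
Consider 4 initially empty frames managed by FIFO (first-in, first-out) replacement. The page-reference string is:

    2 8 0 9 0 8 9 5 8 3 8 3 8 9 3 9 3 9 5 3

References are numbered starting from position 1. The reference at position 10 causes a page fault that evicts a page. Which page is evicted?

pos 1: 2: fault, frames {2}
pos 2: 8: fault, frames {2,8}
pos 3: 0: fault, frames {2,8,0}
pos 4: 9: fault, frames {2,8,0,9}
pos 5: 0: hit
pos 6: 8: hit
pos 7: 9: hit
pos 8: 5: fault, evict 2, frames {8,0,9,5}
pos 9: 8: hit
pos 10: 3: fault, evict 8, frames {0,9,5,3}
At position 10, page 8 is evicted.

8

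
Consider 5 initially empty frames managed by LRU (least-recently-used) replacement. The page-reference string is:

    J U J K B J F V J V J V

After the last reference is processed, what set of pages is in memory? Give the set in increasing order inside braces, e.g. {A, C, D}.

{B, F, J, K, V}

J: fault, frames [J]
U: fault, frames [J, U]
J: hit
K: fault, frames [U, J, K]
B: fault, frames [U, J, K, B]
J: hit
F: fault, frames [U, K, B, J, F]
V: fault, evict U, frames [K, B, J, F, V]
J: hit
V: hit
J: hit
V: hit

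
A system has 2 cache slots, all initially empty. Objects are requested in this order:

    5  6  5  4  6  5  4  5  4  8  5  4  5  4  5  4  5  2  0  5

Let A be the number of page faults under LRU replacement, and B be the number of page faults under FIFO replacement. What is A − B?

Under LRU: F F . F F F F . . F F F . . . . . F F F → 12 faults.
Under FIFO: F F . F . F . . . F . F F . . . . F F F → 10 faults.
A − B = 12 − 10 = 2.

2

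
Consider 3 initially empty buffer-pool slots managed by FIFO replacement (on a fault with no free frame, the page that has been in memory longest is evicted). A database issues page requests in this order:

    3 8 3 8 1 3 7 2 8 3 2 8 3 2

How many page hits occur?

7

3: fault, frames {3}
8: fault, frames {3,8}
3: hit
8: hit
1: fault, frames {3,8,1}
3: hit
7: fault, evict 3, frames {8,1,7}
2: fault, evict 8, frames {1,7,2}
8: fault, evict 1, frames {7,2,8}
3: fault, evict 7, frames {2,8,3}
2: hit
8: hit
3: hit
2: hit
Hits: 7.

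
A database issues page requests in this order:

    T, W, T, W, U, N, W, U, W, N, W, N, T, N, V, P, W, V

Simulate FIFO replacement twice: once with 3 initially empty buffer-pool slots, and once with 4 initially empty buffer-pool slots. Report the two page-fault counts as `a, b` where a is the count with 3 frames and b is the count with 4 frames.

8, 7

3 frames: F F . . F F . . . . . . F . F F F . → 8 faults.
4 frames: F F . . F F . . . . . . . . F F F . → 7 faults.
7 < 8: adding a frame reduced faults, as is typical.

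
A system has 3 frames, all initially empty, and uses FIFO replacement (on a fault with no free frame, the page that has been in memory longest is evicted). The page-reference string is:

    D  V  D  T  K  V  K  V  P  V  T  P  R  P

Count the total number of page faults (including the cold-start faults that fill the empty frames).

D → fault, frames {D}
V → fault, frames {D,V}
D → hit
T → fault, frames {D,V,T}
K → fault, evict D, frames {V,T,K}
V → hit
K → hit
V → hit
P → fault, evict V, frames {T,K,P}
V → fault, evict T, frames {K,P,V}
T → fault, evict K, frames {P,V,T}
P → hit
R → fault, evict P, frames {V,T,R}
P → fault, evict V, frames {T,R,P}
Page faults: 9.

9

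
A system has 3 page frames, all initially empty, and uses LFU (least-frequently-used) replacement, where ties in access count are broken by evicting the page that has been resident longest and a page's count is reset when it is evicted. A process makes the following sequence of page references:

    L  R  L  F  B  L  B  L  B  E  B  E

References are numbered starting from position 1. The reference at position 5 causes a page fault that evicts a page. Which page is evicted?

pos 1: L: fault, frames (L)
pos 2: R: fault, frames (L R)
pos 3: L: hit
pos 4: F: fault, frames (L R F)
pos 5: B: fault, evict R, frames (L F B)
At position 5, page R is evicted.

R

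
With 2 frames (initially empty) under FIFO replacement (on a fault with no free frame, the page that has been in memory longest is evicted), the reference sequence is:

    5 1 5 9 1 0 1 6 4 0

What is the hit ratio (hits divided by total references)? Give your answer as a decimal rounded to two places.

0.20

5: fault, frames [5]
1: fault, frames [5, 1]
5: hit
9: fault, evict 5, frames [1, 9]
1: hit
0: fault, evict 1, frames [9, 0]
1: fault, evict 9, frames [0, 1]
6: fault, evict 0, frames [1, 6]
4: fault, evict 1, frames [6, 4]
0: fault, evict 6, frames [4, 0]
Hits: 2 of 10 references → 2/10 = 0.2000.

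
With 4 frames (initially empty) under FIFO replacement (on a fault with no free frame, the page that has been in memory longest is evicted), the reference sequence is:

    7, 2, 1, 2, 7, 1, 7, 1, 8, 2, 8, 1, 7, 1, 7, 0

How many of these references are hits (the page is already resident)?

11

7 → fault, frames (7)
2 → fault, frames (7 2)
1 → fault, frames (7 2 1)
2 → hit
7 → hit
1 → hit
7 → hit
1 → hit
8 → fault, frames (7 2 1 8)
2 → hit
8 → hit
1 → hit
7 → hit
1 → hit
7 → hit
0 → fault, evict 7, frames (2 1 8 0)
Hits: 11.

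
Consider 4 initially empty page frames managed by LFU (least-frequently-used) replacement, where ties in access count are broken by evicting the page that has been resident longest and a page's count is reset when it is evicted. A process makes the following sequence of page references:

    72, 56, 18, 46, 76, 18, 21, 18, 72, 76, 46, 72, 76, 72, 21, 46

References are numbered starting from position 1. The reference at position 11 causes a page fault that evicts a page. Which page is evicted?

21

pos 1: 72: miss, frames [72]
pos 2: 56: miss, frames [72, 56]
pos 3: 18: miss, frames [72, 56, 18]
pos 4: 46: miss, frames [72, 56, 18, 46]
pos 5: 76: miss, evict 72, frames [56, 18, 46, 76]
pos 6: 18: hit
pos 7: 21: miss, evict 56, frames [18, 46, 76, 21]
pos 8: 18: hit
pos 9: 72: miss, evict 46, frames [18, 76, 21, 72]
pos 10: 76: hit
pos 11: 46: miss, evict 21, frames [18, 76, 72, 46]
At position 11, page 21 is evicted.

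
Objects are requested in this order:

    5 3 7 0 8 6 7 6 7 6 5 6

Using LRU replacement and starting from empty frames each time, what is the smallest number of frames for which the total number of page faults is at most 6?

f=1: 12 faults
f=2: 8 faults
f=3: 8 faults
f=4: 7 faults
f=5: 7 faults
f=6: 6 faults
Smallest f with faults ≤ 6 is 6.

6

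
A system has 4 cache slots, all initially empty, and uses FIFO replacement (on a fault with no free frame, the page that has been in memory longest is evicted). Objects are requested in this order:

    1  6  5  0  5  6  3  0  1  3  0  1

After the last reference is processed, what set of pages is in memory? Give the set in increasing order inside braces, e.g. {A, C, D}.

1 → fault, frames [1]
6 → fault, frames [1, 6]
5 → fault, frames [1, 6, 5]
0 → fault, frames [1, 6, 5, 0]
5 → hit
6 → hit
3 → fault, evict 1, frames [6, 5, 0, 3]
0 → hit
1 → fault, evict 6, frames [5, 0, 3, 1]
3 → hit
0 → hit
1 → hit

{0, 1, 3, 5}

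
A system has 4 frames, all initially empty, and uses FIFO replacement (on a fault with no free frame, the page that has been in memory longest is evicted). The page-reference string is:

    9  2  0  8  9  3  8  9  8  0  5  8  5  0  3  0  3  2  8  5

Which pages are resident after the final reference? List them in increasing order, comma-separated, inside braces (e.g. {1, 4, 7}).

9 -> fault, frames (9)
2 -> fault, frames (9 2)
0 -> fault, frames (9 2 0)
8 -> fault, frames (9 2 0 8)
9 -> hit
3 -> fault, evict 9, frames (2 0 8 3)
8 -> hit
9 -> fault, evict 2, frames (0 8 3 9)
8 -> hit
0 -> hit
5 -> fault, evict 0, frames (8 3 9 5)
8 -> hit
5 -> hit
0 -> fault, evict 8, frames (3 9 5 0)
3 -> hit
0 -> hit
3 -> hit
2 -> fault, evict 3, frames (9 5 0 2)
8 -> fault, evict 9, frames (5 0 2 8)
5 -> hit

{0, 2, 5, 8}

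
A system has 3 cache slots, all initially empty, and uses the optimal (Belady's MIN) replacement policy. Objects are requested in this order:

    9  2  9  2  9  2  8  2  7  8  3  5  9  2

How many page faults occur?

7

9 -> fault, frames {9}
2 -> fault, frames {9,2}
9 -> hit
2 -> hit
9 -> hit
2 -> hit
8 -> fault, frames {9,2,8}
2 -> hit
7 -> fault, evict 2, frames {9,8,7}
8 -> hit
3 -> fault, evict 7, frames {9,8,3}
5 -> fault, evict 3, frames {9,8,5}
9 -> hit
2 -> fault, evict 5, frames {9,8,2}
Page faults: 7.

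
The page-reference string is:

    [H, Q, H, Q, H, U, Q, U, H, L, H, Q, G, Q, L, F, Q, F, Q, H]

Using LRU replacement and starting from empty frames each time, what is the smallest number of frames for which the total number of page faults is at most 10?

3

f=1: 20 faults
f=2: 12 faults
f=3: 9 faults
f=4: 7 faults
f=5: 6 faults
f=6: 6 faults
Smallest f with faults ≤ 10 is 3.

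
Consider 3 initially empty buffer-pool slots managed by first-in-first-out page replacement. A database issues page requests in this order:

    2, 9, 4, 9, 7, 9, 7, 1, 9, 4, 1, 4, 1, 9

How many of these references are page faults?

2 → miss, frames [2]
9 → miss, frames [2, 9]
4 → miss, frames [2, 9, 4]
9 → hit
7 → miss, evict 2, frames [9, 4, 7]
9 → hit
7 → hit
1 → miss, evict 9, frames [4, 7, 1]
9 → miss, evict 4, frames [7, 1, 9]
4 → miss, evict 7, frames [1, 9, 4]
1 → hit
4 → hit
1 → hit
9 → hit
Page faults: 7.

7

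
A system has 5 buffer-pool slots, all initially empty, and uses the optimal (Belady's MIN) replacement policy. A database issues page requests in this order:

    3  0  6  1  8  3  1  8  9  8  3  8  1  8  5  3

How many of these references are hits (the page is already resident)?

9

3 -> fault, frames (3)
0 -> fault, frames (3 0)
6 -> fault, frames (3 0 6)
1 -> fault, frames (3 0 6 1)
8 -> fault, frames (3 0 6 1 8)
3 -> hit
1 -> hit
8 -> hit
9 -> fault, evict 6, frames (3 0 1 8 9)
8 -> hit
3 -> hit
8 -> hit
1 -> hit
8 -> hit
5 -> fault, evict 9, frames (3 0 1 8 5)
3 -> hit
Hits: 9.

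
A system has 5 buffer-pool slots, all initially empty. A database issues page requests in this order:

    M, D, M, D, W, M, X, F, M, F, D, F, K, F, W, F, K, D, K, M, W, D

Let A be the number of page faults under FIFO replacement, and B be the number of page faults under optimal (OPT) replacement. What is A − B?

2

Under FIFO: F F . . F . F F . . . . F . . . . . . F . F → 8 faults.
Under OPT: F F . . F . F F . . . . F . . . . . . . . . → 6 faults.
A − B = 8 − 6 = 2.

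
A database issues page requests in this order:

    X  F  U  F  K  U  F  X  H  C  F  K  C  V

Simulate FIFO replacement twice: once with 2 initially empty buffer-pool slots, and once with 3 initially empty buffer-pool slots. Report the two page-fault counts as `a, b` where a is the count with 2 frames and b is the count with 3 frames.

12, 10

2 frames: F F F . F . F F F F F F F F → 12 faults.
3 frames: F F F . F . . F F F F F . F → 10 faults.
10 < 12: adding a frame reduced faults, as is typical.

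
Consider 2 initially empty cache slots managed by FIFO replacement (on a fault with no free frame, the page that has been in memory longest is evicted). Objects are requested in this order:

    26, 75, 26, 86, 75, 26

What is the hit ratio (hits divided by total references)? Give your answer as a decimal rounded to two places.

0.33

26 → miss, frames [26]
75 → miss, frames [26, 75]
26 → hit
86 → miss, evict 26, frames [75, 86]
75 → hit
26 → miss, evict 75, frames [86, 26]
Hits: 2 of 6 references → 2/6 = 0.3333.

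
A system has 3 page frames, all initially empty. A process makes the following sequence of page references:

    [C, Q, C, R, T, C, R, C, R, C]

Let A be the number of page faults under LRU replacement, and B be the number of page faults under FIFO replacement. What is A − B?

-1

Under LRU: F F . F F . . . . . → 4 faults.
Under FIFO: F F . F F F . . . . → 5 faults.
A − B = 4 − 5 = -1.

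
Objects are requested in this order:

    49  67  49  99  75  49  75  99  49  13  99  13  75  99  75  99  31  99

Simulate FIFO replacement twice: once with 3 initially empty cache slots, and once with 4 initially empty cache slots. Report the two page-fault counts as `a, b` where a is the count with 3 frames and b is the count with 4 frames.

9, 6

3 frames: F F . F F F . . . F F . F . . . F . → 9 faults.
4 frames: F F . F F . . . . F . . . . . . F . → 6 faults.
6 < 9: adding a frame reduced faults, as is typical.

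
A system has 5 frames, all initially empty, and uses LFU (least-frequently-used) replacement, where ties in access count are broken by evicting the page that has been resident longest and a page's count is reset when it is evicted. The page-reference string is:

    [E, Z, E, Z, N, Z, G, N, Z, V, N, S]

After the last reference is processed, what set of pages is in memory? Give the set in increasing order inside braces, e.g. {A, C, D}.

{E, N, S, V, Z}

E: fault, frames (E)
Z: fault, frames (E Z)
E: hit
Z: hit
N: fault, frames (E Z N)
Z: hit
G: fault, frames (E Z N G)
N: hit
Z: hit
V: fault, frames (E Z N G V)
N: hit
S: fault, evict G, frames (E Z N V S)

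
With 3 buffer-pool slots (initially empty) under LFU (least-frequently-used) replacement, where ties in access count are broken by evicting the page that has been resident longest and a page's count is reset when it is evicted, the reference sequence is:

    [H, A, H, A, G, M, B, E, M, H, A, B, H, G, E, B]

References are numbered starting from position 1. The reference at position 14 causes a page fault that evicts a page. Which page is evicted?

B

pos 1: H: fault, frames {H}
pos 2: A: fault, frames {H,A}
pos 3: H: hit
pos 4: A: hit
pos 5: G: fault, frames {H,A,G}
pos 6: M: fault, evict G, frames {H,A,M}
pos 7: B: fault, evict M, frames {H,A,B}
pos 8: E: fault, evict B, frames {H,A,E}
pos 9: M: fault, evict E, frames {H,A,M}
pos 10: H: hit
pos 11: A: hit
pos 12: B: fault, evict M, frames {H,A,B}
pos 13: H: hit
pos 14: G: fault, evict B, frames {H,A,G}
At position 14, page B is evicted.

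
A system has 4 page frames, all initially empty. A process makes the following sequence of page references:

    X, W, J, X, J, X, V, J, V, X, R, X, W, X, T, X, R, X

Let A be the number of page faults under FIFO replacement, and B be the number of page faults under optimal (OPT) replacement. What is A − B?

2

Under FIFO: F F F . . . F . . . F F F . F . . . → 8 faults.
Under OPT: F F F . . . F . . . F . . . F . . . → 6 faults.
A − B = 8 − 6 = 2.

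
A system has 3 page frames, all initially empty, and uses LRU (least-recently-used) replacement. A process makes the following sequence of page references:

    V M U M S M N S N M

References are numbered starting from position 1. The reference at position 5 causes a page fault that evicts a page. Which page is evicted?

V

pos 1: V: miss, frames [V]
pos 2: M: miss, frames [V, M]
pos 3: U: miss, frames [V, M, U]
pos 4: M: hit
pos 5: S: miss, evict V, frames [U, M, S]
At position 5, page V is evicted.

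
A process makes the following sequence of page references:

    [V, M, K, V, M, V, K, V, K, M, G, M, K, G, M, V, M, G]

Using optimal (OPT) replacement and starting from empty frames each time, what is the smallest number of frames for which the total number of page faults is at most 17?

2

f=1: 18 faults
f=2: 11 faults
f=3: 5 faults
f=4: 4 faults
Smallest f with faults ≤ 17 is 2.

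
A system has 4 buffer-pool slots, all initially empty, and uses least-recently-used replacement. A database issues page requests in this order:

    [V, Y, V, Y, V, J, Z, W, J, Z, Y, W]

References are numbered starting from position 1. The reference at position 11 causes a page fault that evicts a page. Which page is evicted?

pos 1: V → miss, frames {V}
pos 2: Y → miss, frames {V,Y}
pos 3: V → hit
pos 4: Y → hit
pos 5: V → hit
pos 6: J → miss, frames {Y,V,J}
pos 7: Z → miss, frames {Y,V,J,Z}
pos 8: W → miss, evict Y, frames {V,J,Z,W}
pos 9: J → hit
pos 10: Z → hit
pos 11: Y → miss, evict V, frames {W,J,Z,Y}
At position 11, page V is evicted.

V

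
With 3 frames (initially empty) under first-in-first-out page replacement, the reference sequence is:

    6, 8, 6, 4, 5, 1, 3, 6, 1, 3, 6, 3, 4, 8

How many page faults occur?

9

6: fault, frames {6}
8: fault, frames {6,8}
6: hit
4: fault, frames {6,8,4}
5: fault, evict 6, frames {8,4,5}
1: fault, evict 8, frames {4,5,1}
3: fault, evict 4, frames {5,1,3}
6: fault, evict 5, frames {1,3,6}
1: hit
3: hit
6: hit
3: hit
4: fault, evict 1, frames {3,6,4}
8: fault, evict 3, frames {6,4,8}
Page faults: 9.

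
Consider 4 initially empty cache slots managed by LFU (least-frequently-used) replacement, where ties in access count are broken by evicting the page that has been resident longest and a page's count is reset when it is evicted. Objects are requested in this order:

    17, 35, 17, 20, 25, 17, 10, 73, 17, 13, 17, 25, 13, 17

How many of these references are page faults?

8

17 -> fault, frames [17]
35 -> fault, frames [17, 35]
17 -> hit
20 -> fault, frames [17, 35, 20]
25 -> fault, frames [17, 35, 20, 25]
17 -> hit
10 -> fault, evict 35, frames [17, 20, 25, 10]
73 -> fault, evict 20, frames [17, 25, 10, 73]
17 -> hit
13 -> fault, evict 25, frames [17, 10, 73, 13]
17 -> hit
25 -> fault, evict 10, frames [17, 73, 13, 25]
13 -> hit
17 -> hit
Page faults: 8.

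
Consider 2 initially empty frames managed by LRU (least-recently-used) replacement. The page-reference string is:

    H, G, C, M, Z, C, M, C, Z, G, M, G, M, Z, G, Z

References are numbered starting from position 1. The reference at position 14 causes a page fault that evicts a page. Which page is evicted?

pos 1: H -> fault, frames [H]
pos 2: G -> fault, frames [H, G]
pos 3: C -> fault, evict H, frames [G, C]
pos 4: M -> fault, evict G, frames [C, M]
pos 5: Z -> fault, evict C, frames [M, Z]
pos 6: C -> fault, evict M, frames [Z, C]
pos 7: M -> fault, evict Z, frames [C, M]
pos 8: C -> hit
pos 9: Z -> fault, evict M, frames [C, Z]
pos 10: G -> fault, evict C, frames [Z, G]
pos 11: M -> fault, evict Z, frames [G, M]
pos 12: G -> hit
pos 13: M -> hit
pos 14: Z -> fault, evict G, frames [M, Z]
At position 14, page G is evicted.

G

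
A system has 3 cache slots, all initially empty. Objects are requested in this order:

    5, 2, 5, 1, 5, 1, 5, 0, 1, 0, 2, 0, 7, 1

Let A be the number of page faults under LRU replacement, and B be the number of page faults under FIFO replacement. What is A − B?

Under LRU: F F . F . . . F . . F . F F → 7 faults.
Under FIFO: F F . F . . . F . . . . F . → 5 faults.
A − B = 7 − 5 = 2.

2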